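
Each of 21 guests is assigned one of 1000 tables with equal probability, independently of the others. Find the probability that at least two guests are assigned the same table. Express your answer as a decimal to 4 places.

0.1906

It's easier to compute the probability that all 21 are distinct.
P(all distinct) = 1000/1000 · 999/1000 · ··· · 980/1000 ≈ 0.8094.
So the probability of at least one match is 1 − 0.8094 = 0.1906.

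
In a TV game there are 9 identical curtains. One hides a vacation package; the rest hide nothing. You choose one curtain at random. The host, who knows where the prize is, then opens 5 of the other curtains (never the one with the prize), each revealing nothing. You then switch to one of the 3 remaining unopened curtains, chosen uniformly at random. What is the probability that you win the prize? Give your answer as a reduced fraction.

8/27

Your original curtain holds the prize with probability 1/9, so the other 8 collectively hold it with probability 8/9.
The host can always find 5 empty curtains to open, so the reveals don't change that 8/9; it is now spread over the 3 remaining unopened curtains.
P(win by switching) = (8/9) · (1/3) = 8/27.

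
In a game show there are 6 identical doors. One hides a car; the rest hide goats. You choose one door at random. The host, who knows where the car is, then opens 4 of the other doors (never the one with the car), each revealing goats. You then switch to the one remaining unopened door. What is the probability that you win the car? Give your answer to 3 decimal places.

0.833

Your original door holds the car with probability 1/6, so the other 5 collectively hold it with probability 5/6.
The host can always find 4 empty doors to open, so the reveals don't change that 5/6; it is now spread over the 1 remaining unopened door.
P(win by switching) = (5/6) · (1/1) = 5/6 ≈ 0.833.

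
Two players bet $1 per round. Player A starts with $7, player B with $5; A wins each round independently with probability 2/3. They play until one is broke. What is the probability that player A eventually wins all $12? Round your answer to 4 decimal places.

Let r = q/p = (1/3)/(2/3) = 1/2. The recurrence P(i) = p·P(i+1) + q·P(i−1) with P(0)=0, P(12)=1 gives P(i) = (1 − r^i)/(1 − r^12).
P(7) = (1 − (1/2)^7) / (1 − (1/2)^12) = 4064/4095 ≈ 0.9924.

0.9924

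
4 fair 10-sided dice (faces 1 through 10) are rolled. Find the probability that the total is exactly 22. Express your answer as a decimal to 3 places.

There are 10^4 = 10000 equally likely outcomes.
The number of ordered 4-tuples from {1,…,10} summing to 22 is 670.
P(sum = 22) = 670/10000 = 67/1000 ≈ 0.067.

0.067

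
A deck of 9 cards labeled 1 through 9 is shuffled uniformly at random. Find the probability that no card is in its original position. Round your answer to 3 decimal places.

This is the derangement probability: permutations of 9 with no fixed point.
D(9) = 9! · (1 − 1/1! + 1/2! − ··· + (−1)^9/9!) = 133496.
P = 133496/362880 = 16687/45360 ≈ 0.368.

0.368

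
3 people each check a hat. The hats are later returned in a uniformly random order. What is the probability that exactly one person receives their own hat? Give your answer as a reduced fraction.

1/2

Choose which one is fixed: C(3,1) = 3 ways.
The remaining 2 must have no fixed point: D(2) = 1.
P = 3·1/6 = 1/2.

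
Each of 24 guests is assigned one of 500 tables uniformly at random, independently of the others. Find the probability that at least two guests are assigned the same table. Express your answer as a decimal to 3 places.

0.429

It's easier to compute the probability that all 24 are distinct.
P(all distinct) = 500/500 · 499/500 · ··· · 477/500 ≈ 0.571.
So the probability of at least one match is 1 − 0.571 = 0.429.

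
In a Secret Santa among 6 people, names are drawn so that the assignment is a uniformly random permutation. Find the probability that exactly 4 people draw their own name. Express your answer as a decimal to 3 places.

Choose which 4 of the 6 are fixed: C(6,4) = 15 ways.
The remaining 2 must have no fixed point: D(2) = 1.
P = 15·1/720 = 1/48 ≈ 0.021.

0.021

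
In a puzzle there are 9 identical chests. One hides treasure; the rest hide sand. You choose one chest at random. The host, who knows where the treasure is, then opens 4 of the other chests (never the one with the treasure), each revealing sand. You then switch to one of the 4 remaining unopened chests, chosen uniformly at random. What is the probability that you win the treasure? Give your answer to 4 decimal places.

0.2222

Your original chest holds the treasure with probability 1/9, so the other 8 collectively hold it with probability 8/9.
The host can always find 4 empty chests to open, so the reveals don't change that 8/9; it is now spread over the 4 remaining unopened chests.
P(win by switching) = (8/9) · (1/4) = 2/9 ≈ 0.2222.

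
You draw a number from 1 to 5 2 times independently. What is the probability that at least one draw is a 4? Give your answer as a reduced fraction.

9/25

P(no draw is a 4) = (4/5)^2 = 16/25.
P(at least one) = 1 − 16/25 = 9/25.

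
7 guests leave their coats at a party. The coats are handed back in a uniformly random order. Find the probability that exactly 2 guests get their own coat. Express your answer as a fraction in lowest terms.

Choose which 2 of the 7 are fixed: C(7,2) = 21 ways.
The remaining 5 must have no fixed point: D(5) = 44.
P = 21·44/5040 = 11/60.

11/60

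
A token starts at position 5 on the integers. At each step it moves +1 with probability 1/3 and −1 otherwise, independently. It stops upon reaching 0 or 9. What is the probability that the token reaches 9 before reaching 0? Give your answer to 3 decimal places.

Let r = q/p = (2/3)/(1/3) = 2. The recurrence P(i) = p·P(i+1) + q·P(i−1) with P(0)=0, P(9)=1 gives P(i) = (1 − r^i)/(1 − r^9).
P(5) = (1 − (2)^5) / (1 − (2)^9) = 31/511 ≈ 0.061.

0.061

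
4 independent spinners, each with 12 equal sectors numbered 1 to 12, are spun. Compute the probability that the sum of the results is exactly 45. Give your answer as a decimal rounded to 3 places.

0.001

There are 12^4 = 20736 equally likely outcomes.
The number of ordered 4-tuples from {1,…,12} summing to 45 is 20.
P(sum = 45) = 20/20736 = 5/5184 ≈ 0.001.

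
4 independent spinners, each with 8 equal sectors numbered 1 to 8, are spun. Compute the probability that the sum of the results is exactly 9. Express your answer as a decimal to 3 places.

There are 8^4 = 4096 equally likely outcomes.
The number of ordered 4-tuples from {1,…,8} summing to 9 is 56.
P(sum = 9) = 56/4096 = 7/512 ≈ 0.014.

0.014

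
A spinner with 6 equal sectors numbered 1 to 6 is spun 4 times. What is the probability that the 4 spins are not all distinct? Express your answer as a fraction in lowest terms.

13/18

P(all 4 different) = 6/6 · 5/6 · ··· · 3/6 = 5/18.
P(at least two equal) = 1 − 5/18 = 13/18.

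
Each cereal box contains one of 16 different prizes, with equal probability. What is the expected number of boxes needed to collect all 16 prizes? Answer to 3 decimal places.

After i distinct types are collected, each trial gives a new one with probability (16−i)/16, so the expected wait for the next new type is 16/(16−i).
E = 16/16 + 16/15 + 16/14 + 16/13 + 16/12 + 16/11 + 16/10 + 16/9 + 16/8 + 16/7 + 16/6 + 16/5 + 16/4 + 16/3 + 16/2 + 16/1 = 2436559/45045 ≈ 54.092.

54.092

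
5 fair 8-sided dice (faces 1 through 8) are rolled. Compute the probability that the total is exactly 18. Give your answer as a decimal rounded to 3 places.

0.053

There are 8^5 = 32768 equally likely outcomes.
The number of ordered 5-tuples from {1,…,8} summing to 18 is 1750.
P(sum = 18) = 1750/32768 = 875/16384 ≈ 0.053.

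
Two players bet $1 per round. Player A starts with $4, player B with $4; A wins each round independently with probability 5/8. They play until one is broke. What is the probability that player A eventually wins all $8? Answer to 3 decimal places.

Let r = q/p = (3/8)/(5/8) = 3/5. The recurrence P(i) = p·P(i+1) + q·P(i−1) with P(0)=0, P(8)=1 gives P(i) = (1 − r^i)/(1 − r^8).
P(4) = (1 − (3/5)^4) / (1 − (3/5)^8) = 625/706 ≈ 0.885.

0.885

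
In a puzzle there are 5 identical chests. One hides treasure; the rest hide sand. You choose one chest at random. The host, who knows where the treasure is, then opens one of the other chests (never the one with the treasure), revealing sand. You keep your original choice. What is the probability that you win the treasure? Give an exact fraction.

The host can always open an empty chest regardless of your choice, so this gives no information about your original chest.
P(win by staying) = 1/5.

1/5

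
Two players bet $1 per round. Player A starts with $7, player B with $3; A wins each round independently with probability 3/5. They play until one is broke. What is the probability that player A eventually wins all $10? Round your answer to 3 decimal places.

0.958

Let r = q/p = (2/5)/(3/5) = 2/3. The recurrence P(i) = p·P(i+1) + q·P(i−1) with P(0)=0, P(10)=1 gives P(i) = (1 − r^i)/(1 − r^10).
P(7) = (1 − (2/3)^7) / (1 − (2/3)^10) = 55593/58025 ≈ 0.958.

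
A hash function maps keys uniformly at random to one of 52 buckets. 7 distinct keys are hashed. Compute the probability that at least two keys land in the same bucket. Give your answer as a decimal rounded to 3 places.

It's easier to compute the probability that all 7 are distinct.
P(all distinct) = 52/52 · 51/52 · ··· · 46/52 ≈ 0.656.
So the probability of at least one match is 1 − 0.656 = 0.344.

0.344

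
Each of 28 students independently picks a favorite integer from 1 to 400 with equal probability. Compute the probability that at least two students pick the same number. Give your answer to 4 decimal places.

0.6199

It's easier to compute the probability that all 28 are distinct.
P(all distinct) = 400/400 · 399/400 · ··· · 373/400 ≈ 0.3801.
So the probability of at least one match is 1 − 0.3801 = 0.6199.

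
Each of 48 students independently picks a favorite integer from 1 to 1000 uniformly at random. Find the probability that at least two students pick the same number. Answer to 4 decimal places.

0.6822

It's easier to compute the probability that all 48 are distinct.
P(all distinct) = 1000/1000 · 999/1000 · ··· · 953/1000 ≈ 0.3178.
So the probability of at least one match is 1 − 0.3178 = 0.6822.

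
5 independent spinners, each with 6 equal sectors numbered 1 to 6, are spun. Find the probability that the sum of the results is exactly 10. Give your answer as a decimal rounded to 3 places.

There are 6^5 = 7776 equally likely outcomes.
The number of ordered 5-tuples from {1,…,6} summing to 10 is 126.
P(sum = 10) = 126/7776 = 7/432 ≈ 0.016.

0.016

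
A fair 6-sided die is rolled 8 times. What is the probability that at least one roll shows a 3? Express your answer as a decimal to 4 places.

P(no roll shows a 3) = (5/6)^8 ≈ 0.2326.
P(at least one) = 1 − 0.2326 = 0.7674.

0.7674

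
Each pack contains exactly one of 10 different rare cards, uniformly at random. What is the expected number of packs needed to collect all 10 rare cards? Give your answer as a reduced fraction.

7381/252

After i distinct types are collected, each trial gives a new one with probability (10−i)/10, so the expected wait for the next new type is 10/(10−i).
E = 10/10 + 10/9 + 10/8 + 10/7 + 10/6 + 10/5 + 10/4 + 10/3 + 10/2 + 10/1 = 7381/252.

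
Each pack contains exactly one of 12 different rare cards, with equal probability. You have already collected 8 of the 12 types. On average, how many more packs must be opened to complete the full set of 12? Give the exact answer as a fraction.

Starting from 8 distinct types, each trial gives a new one with probability (12−i)/12 when i types are held, so the wait for the next new type is 12/(12−i).
E = 12/4 + 12/3 + 12/2 + 12/1 = 25.

25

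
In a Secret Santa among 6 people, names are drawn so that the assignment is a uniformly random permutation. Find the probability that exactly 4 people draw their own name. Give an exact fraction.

1/48

Choose which 4 of the 6 are fixed: C(6,4) = 15 ways.
The remaining 2 must have no fixed point: D(2) = 1.
P = 15·1/720 = 1/48.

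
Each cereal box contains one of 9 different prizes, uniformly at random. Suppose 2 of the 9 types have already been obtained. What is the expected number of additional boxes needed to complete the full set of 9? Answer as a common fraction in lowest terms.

3267/140

Starting from 2 distinct types, each trial gives a new one with probability (9−i)/9 when i types are held, so the wait for the next new type is 9/(9−i).
E = 9/7 + 9/6 + 9/5 + 9/4 + 9/3 + 9/2 + 9/1 = 3267/140.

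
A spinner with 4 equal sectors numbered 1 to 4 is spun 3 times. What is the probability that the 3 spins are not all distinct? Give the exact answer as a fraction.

P(all 3 different) = 4/4 · 3/4 · ··· · 2/4 = 3/8.
P(at least two equal) = 1 − 3/8 = 5/8.

5/8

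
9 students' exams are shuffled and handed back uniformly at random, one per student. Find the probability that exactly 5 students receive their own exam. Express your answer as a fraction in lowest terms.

Choose which 5 of the 9 are fixed: C(9,5) = 126 ways.
The remaining 4 must have no fixed point: D(4) = 9.
P = 126·9/362880 = 1/320.

1/320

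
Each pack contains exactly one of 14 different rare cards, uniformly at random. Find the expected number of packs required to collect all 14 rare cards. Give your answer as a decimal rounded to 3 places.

After i distinct types are collected, each trial gives a new one with probability (14−i)/14, so the expected wait for the next new type is 14/(14−i).
E = 14/14 + 14/13 + 14/12 + 14/11 + 14/10 + 14/9 + 14/8 + 14/7 + 14/6 + 14/5 + 14/4 + 14/3 + 14/2 + 14/1 = 1171733/25740 ≈ 45.522.

45.522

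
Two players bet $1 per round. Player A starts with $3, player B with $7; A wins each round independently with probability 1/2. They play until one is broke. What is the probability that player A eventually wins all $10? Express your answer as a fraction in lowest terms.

3/10

With a fair step, P(i) = ½P(i−1) + ½P(i+1) with P(0)=0, P(10)=1 has the linear solution P(i) = i/10.
P(3) = 3/10.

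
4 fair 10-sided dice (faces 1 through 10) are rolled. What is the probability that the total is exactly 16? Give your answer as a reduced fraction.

83/2000

There are 10^4 = 10000 equally likely outcomes.
The number of ordered 4-tuples from {1,…,10} summing to 16 is 415.
P(sum = 16) = 415/10000 = 83/2000.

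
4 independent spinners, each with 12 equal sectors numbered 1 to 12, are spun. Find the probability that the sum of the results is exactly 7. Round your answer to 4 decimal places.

0.0010

There are 12^4 = 20736 equally likely outcomes.
The number of ordered 4-tuples from {1,…,12} summing to 7 is 20.
P(sum = 7) = 20/20736 = 5/5184 ≈ 0.0010.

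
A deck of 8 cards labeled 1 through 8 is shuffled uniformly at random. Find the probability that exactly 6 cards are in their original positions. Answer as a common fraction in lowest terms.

1/1440

Choose which 6 of the 8 are fixed: C(8,6) = 28 ways.
The remaining 2 must have no fixed point: D(2) = 1.
P = 28·1/40320 = 1/1440.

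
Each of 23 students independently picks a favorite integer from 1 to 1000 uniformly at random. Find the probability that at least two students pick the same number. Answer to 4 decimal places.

0.2250

It's easier to compute the probability that all 23 are distinct.
P(all distinct) = 1000/1000 · 999/1000 · ··· · 978/1000 ≈ 0.7750.
So the probability of at least one match is 1 − 0.7750 = 0.2250.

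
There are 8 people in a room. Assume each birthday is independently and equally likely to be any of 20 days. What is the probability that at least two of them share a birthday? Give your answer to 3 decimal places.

0.802

It's easier to compute the probability that all 8 are distinct.
P(all distinct) = 20/20 · 19/20 · ··· · 13/20 ≈ 0.198.
So the probability of at least one match is 1 − 0.198 = 0.802.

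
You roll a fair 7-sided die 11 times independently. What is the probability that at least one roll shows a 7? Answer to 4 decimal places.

0.8165

P(no roll shows a 7) = (6/7)^11 ≈ 0.1835.
P(at least one) = 1 − 0.1835 = 0.8165.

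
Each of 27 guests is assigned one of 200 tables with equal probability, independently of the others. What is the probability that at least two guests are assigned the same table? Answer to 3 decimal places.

0.841

It's easier to compute the probability that all 27 are distinct.
P(all distinct) = 200/200 · 199/200 · ··· · 174/200 ≈ 0.159.
So the probability of at least one match is 1 − 0.159 = 0.841.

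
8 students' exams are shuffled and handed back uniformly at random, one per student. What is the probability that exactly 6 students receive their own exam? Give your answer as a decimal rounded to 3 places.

0.001

Choose which 6 of the 8 are fixed: C(8,6) = 28 ways.
The remaining 2 must have no fixed point: D(2) = 1.
P = 28·1/40320 = 1/1440 ≈ 0.001.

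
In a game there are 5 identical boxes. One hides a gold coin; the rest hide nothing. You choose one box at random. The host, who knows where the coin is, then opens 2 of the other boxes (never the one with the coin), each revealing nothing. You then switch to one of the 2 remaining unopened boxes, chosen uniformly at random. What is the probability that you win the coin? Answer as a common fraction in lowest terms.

2/5

Your original box holds the coin with probability 1/5, so the other 4 collectively hold it with probability 4/5.
The host can always find 2 empty boxes to open, so the reveals don't change that 4/5; it is now spread over the 2 remaining unopened boxes.
P(win by switching) = (4/5) · (1/2) = 2/5.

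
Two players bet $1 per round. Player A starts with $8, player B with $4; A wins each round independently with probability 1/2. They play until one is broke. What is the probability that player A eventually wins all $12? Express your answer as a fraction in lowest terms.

With a fair step, P(i) = ½P(i−1) + ½P(i+1) with P(0)=0, P(12)=1 has the linear solution P(i) = i/12.
P(8) = 8/12 = 2/3.

2/3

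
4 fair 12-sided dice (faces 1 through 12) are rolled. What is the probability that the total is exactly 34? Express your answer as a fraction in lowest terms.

5/162

There are 12^4 = 20736 equally likely outcomes.
The number of ordered 4-tuples from {1,…,12} summing to 34 is 640.
P(sum = 34) = 640/20736 = 5/162.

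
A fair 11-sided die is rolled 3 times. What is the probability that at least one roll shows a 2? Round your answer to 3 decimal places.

P(no roll shows a 2) = (10/11)^3 ≈ 0.751.
P(at least one) = 1 − 0.751 = 0.249.

0.249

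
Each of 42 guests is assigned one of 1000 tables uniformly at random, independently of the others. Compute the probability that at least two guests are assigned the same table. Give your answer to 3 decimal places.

0.582

It's easier to compute the probability that all 42 are distinct.
P(all distinct) = 1000/1000 · 999/1000 · ··· · 959/1000 ≈ 0.418.
So the probability of at least one match is 1 − 0.418 = 0.582.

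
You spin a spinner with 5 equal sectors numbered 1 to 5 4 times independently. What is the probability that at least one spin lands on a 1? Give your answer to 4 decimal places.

P(no spin lands on a 1) = (4/5)^4 ≈ 0.4096.
P(at least one) = 1 − 0.4096 = 0.5904.

0.5904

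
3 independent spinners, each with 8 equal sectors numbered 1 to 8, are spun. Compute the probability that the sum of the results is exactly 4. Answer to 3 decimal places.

There are 8^3 = 512 equally likely outcomes.
The number of ordered 3-tuples from {1,…,8} summing to 4 is 3.
P(sum = 4) = 3/512 ≈ 0.006.

0.006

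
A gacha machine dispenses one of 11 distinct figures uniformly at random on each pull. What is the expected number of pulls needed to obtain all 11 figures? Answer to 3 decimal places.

33.219

After i distinct types are collected, each trial gives a new one with probability (11−i)/11, so the expected wait for the next new type is 11/(11−i).
E = 11/11 + 11/10 + 11/9 + 11/8 + 11/7 + 11/6 + 11/5 + 11/4 + 11/3 + 11/2 + 11/1 = 83711/2520 ≈ 33.219.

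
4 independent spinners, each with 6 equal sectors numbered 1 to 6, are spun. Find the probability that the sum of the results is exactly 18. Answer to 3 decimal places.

0.062

There are 6^4 = 1296 equally likely outcomes.
The number of ordered 4-tuples from {1,…,6} summing to 18 is 80.
P(sum = 18) = 80/1296 = 5/81 ≈ 0.062.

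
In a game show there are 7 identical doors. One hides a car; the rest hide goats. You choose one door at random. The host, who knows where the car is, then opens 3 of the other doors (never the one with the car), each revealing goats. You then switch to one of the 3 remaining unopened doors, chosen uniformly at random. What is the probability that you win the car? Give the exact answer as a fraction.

2/7

Your original door holds the car with probability 1/7, so the other 6 collectively hold it with probability 6/7.
The host can always find 3 empty doors to open, so the reveals don't change that 6/7; it is now spread over the 3 remaining unopened doors.
P(win by switching) = (6/7) · (1/3) = 2/7.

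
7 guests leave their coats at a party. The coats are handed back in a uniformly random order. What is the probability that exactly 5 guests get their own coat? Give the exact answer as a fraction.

1/240

Choose which 5 of the 7 are fixed: C(7,5) = 21 ways.
The remaining 2 must have no fixed point: D(2) = 1.
P = 21·1/5040 = 1/240.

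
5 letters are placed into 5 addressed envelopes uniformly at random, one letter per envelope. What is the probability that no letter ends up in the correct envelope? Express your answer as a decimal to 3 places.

0.367

This is the derangement probability: permutations of 5 with no fixed point.
D(5) = 5! · (1 − 1/1! + 1/2! − ··· + (−1)^5/5!) = 44.
P = 44/120 = 11/30 ≈ 0.367.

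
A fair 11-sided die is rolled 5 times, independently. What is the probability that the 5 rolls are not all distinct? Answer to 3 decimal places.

P(all 5 different) = 11/11 · 10/11 · ··· · 7/11 ≈ 0.344.
P(at least two equal) = 1 − 0.344 = 0.656.

0.656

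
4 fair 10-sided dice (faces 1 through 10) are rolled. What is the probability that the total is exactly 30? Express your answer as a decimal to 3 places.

0.028

There are 10^4 = 10000 equally likely outcomes.
The number of ordered 4-tuples from {1,…,10} summing to 30 is 282.
P(sum = 30) = 282/10000 = 141/5000 ≈ 0.028.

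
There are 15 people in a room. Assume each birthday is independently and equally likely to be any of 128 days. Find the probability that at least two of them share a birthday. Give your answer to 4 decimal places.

0.5739

It's easier to compute the probability that all 15 are distinct.
P(all distinct) = 128/128 · 127/128 · ··· · 114/128 ≈ 0.4261.
So the probability of at least one match is 1 − 0.4261 = 0.5739.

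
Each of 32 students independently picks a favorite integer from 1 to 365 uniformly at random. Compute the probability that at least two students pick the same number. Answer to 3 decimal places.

0.753

It's easier to compute the probability that all 32 are distinct.
P(all distinct) = 365/365 · 364/365 · ··· · 334/365 ≈ 0.247.
So the probability of at least one match is 1 − 0.247 = 0.753.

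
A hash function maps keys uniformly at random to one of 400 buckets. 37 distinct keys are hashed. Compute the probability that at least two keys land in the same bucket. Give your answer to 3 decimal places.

0.821

It's easier to compute the probability that all 37 are distinct.
P(all distinct) = 400/400 · 399/400 · ··· · 364/400 ≈ 0.179.
So the probability of at least one match is 1 − 0.179 = 0.821.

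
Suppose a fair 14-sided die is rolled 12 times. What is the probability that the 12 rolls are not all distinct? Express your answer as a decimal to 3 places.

0.999

P(all 12 different) = 14/14 · 13/14 · ··· · 3/14 ≈ 0.001.
P(at least two equal) = 1 − 0.001 = 0.999.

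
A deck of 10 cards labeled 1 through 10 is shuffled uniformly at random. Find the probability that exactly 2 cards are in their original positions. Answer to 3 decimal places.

0.184

Choose which 2 of the 10 are fixed: C(10,2) = 45 ways.
The remaining 8 must have no fixed point: D(8) = 14833.
P = 45·14833/3628800 = 2119/11520 ≈ 0.184.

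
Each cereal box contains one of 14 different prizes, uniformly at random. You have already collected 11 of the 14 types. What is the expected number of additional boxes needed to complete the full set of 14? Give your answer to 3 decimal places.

Starting from 11 distinct types, each trial gives a new one with probability (14−i)/14 when i types are held, so the wait for the next new type is 14/(14−i).
E = 14/3 + 14/2 + 14/1 = 77/3 ≈ 25.667.

25.667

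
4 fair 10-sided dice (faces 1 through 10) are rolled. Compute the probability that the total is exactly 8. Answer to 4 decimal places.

There are 10^4 = 10000 equally likely outcomes.
The number of ordered 4-tuples from {1,…,10} summing to 8 is 35.
P(sum = 8) = 35/10000 = 7/2000 ≈ 0.0035.

0.0035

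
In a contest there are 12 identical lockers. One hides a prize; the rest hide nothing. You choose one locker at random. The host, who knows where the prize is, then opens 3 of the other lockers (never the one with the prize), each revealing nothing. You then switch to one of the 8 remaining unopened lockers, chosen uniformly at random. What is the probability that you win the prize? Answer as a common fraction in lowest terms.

Your original locker holds the prize with probability 1/12, so the other 11 collectively hold it with probability 11/12.
The host can always find 3 empty lockers to open, so the reveals don't change that 11/12; it is now spread over the 8 remaining unopened lockers.
P(win by switching) = (11/12) · (1/8) = 11/96.

11/96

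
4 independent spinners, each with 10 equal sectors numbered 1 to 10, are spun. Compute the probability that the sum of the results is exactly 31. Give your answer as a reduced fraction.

11/500

There are 10^4 = 10000 equally likely outcomes.
The number of ordered 4-tuples from {1,…,10} summing to 31 is 220.
P(sum = 31) = 220/10000 = 11/500.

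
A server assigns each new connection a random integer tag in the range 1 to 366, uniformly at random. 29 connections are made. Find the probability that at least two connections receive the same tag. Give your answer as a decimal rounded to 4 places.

It's easier to compute the probability that all 29 are distinct.
P(all distinct) = 366/366 · 365/366 · ··· · 338/366 ≈ 0.3201.
So the probability of at least one match is 1 − 0.3201 = 0.6799.

0.6799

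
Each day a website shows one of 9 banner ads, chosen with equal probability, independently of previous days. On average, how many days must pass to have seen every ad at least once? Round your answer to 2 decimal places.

After i distinct types are collected, each trial gives a new one with probability (9−i)/9, so the expected wait for the next new type is 9/(9−i).
E = 9/9 + 9/8 + 9/7 + 9/6 + 9/5 + 9/4 + 9/3 + 9/2 + 9/1 = 7129/280 ≈ 25.46.

25.46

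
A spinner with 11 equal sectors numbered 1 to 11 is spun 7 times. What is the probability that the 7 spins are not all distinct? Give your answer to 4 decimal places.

P(all 7 different) = 11/11 · 10/11 · ··· · 5/11 ≈ 0.0853.
P(at least two equal) = 1 − 0.0853 = 0.9147.

0.9147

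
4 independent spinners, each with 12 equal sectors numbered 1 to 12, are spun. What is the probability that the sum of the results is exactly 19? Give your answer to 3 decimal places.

0.035

There are 12^4 = 20736 equally likely outcomes.
The number of ordered 4-tuples from {1,…,12} summing to 19 is 736.
P(sum = 19) = 736/20736 = 23/648 ≈ 0.035.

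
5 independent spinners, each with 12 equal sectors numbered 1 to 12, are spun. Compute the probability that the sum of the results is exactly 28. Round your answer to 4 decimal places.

0.0431

There are 12^5 = 248832 equally likely outcomes.
The number of ordered 5-tuples from {1,…,12} summing to 28 is 10725.
P(sum = 28) = 10725/248832 = 3575/82944 ≈ 0.0431.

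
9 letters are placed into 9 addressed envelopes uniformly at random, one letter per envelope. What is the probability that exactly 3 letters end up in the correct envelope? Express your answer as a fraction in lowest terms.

53/864

Choose which 3 of the 9 are fixed: C(9,3) = 84 ways.
The remaining 6 must have no fixed point: D(6) = 265.
P = 84·265/362880 = 53/864.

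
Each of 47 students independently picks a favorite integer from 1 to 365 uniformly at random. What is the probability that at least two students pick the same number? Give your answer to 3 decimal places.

0.955

It's easier to compute the probability that all 47 are distinct.
P(all distinct) = 365/365 · 364/365 · ··· · 319/365 ≈ 0.045.
So the probability of at least one match is 1 − 0.045 = 0.955.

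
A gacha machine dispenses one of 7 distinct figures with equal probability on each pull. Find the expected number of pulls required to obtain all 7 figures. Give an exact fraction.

363/20

After i distinct types are collected, each trial gives a new one with probability (7−i)/7, so the expected wait for the next new type is 7/(7−i).
E = 7/7 + 7/6 + 7/5 + 7/4 + 7/3 + 7/2 + 7/1 = 363/20.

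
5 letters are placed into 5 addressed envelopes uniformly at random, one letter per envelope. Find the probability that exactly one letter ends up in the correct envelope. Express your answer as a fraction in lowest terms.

Choose which one is fixed: C(5,1) = 5 ways.
The remaining 4 must have no fixed point: D(4) = 9.
P = 5·9/120 = 3/8.

3/8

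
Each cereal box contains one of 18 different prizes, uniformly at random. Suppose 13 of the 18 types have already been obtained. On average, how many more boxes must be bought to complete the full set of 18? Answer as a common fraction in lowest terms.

Starting from 13 distinct types, each trial gives a new one with probability (18−i)/18 when i types are held, so the wait for the next new type is 18/(18−i).
E = 18/5 + 18/4 + 18/3 + 18/2 + 18/1 = 411/10.

411/10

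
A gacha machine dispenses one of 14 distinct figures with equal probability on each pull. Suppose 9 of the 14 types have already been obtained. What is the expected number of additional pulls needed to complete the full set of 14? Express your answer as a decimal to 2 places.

31.97

Starting from 9 distinct types, each trial gives a new one with probability (14−i)/14 when i types are held, so the wait for the next new type is 14/(14−i).
E = 14/5 + 14/4 + 14/3 + 14/2 + 14/1 = 959/30 ≈ 31.97.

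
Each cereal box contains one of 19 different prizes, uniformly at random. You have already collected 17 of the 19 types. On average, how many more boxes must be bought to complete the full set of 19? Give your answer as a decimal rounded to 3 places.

Starting from 17 distinct types, each trial gives a new one with probability (19−i)/19 when i types are held, so the wait for the next new type is 19/(19−i).
E = 19/2 + 19/1 = 57/2 ≈ 28.500.

28.500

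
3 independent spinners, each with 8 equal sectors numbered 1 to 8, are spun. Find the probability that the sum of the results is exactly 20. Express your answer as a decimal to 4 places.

There are 8^3 = 512 equally likely outcomes.
The number of ordered 3-tuples from {1,…,8} summing to 20 is 15.
P(sum = 20) = 15/512 ≈ 0.0293.

0.0293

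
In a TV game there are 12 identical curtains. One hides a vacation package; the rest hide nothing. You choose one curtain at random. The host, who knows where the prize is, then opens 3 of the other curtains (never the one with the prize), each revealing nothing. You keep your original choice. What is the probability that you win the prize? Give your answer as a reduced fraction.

1/12

The host can always open 3 empty curtains regardless of your choice, so the reveals give no information about your original curtain.
P(win by staying) = 1/12.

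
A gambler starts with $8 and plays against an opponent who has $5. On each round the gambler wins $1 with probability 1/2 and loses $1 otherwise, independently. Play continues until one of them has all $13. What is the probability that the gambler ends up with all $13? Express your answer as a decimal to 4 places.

0.6154

With a fair step, P(i) = ½P(i−1) + ½P(i+1) with P(0)=0, P(13)=1 has the linear solution P(i) = i/13.
P(8) = 8/13 ≈ 0.6154.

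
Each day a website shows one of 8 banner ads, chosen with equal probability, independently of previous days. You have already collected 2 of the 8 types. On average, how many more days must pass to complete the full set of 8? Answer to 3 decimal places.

19.600

Starting from 2 distinct types, each trial gives a new one with probability (8−i)/8 when i types are held, so the wait for the next new type is 8/(8−i).
E = 8/6 + 8/5 + 8/4 + 8/3 + 8/2 + 8/1 = 98/5 ≈ 19.600.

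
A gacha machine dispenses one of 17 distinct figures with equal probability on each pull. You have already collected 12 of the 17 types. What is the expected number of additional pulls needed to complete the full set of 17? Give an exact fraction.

Starting from 12 distinct types, each trial gives a new one with probability (17−i)/17 when i types are held, so the wait for the next new type is 17/(17−i).
E = 17/5 + 17/4 + 17/3 + 17/2 + 17/1 = 2329/60.

2329/60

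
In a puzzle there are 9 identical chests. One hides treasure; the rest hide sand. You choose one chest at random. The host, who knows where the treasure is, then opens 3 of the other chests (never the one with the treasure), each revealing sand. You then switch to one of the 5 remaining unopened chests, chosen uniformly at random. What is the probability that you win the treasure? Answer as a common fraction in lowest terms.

8/45

Your original chest holds the treasure with probability 1/9, so the other 8 collectively hold it with probability 8/9.
The host can always find 3 empty chests to open, so the reveals don't change that 8/9; it is now spread over the 5 remaining unopened chests.
P(win by switching) = (8/9) · (1/5) = 8/45.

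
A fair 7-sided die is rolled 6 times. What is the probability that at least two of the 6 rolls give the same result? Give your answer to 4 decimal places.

0.9572

P(all 6 different) = 7/7 · 6/7 · ··· · 2/7 ≈ 0.0428.
P(at least two equal) = 1 − 0.0428 = 0.9572.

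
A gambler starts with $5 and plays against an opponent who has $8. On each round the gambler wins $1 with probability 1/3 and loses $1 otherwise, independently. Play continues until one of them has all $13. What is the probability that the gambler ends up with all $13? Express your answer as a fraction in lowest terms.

31/8191

Let r = q/p = (2/3)/(1/3) = 2. The recurrence P(i) = p·P(i+1) + q·P(i−1) with P(0)=0, P(13)=1 gives P(i) = (1 − r^i)/(1 − r^13).
P(5) = (1 − (2)^5) / (1 − (2)^13) = 31/8191.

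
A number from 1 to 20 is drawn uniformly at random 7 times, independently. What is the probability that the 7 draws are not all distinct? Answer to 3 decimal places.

0.695

P(all 7 different) = 20/20 · 19/20 · ··· · 14/20 ≈ 0.305.
P(at least two equal) = 1 − 0.305 = 0.695.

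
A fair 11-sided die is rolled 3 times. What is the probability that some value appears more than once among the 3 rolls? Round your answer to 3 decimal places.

P(all 3 different) = 11/11 · 10/11 · ··· · 9/11 ≈ 0.744.
P(at least two equal) = 1 − 0.744 = 0.256.

0.256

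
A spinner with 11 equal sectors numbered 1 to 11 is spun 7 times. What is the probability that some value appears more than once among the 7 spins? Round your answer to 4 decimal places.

0.9147

P(all 7 different) = 11/11 · 10/11 · ··· · 5/11 ≈ 0.0853.
P(at least two equal) = 1 − 0.0853 = 0.9147.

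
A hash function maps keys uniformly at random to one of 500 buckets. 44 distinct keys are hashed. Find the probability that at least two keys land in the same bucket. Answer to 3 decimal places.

It's easier to compute the probability that all 44 are distinct.
P(all distinct) = 500/500 · 499/500 · ··· · 457/500 ≈ 0.142.
So the probability of at least one match is 1 − 0.142 = 0.858.

0.858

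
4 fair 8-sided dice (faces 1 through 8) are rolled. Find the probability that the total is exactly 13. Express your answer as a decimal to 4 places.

There are 8^4 = 4096 equally likely outcomes.
The number of ordered 4-tuples from {1,…,8} summing to 13 is 204.
P(sum = 13) = 204/4096 = 51/1024 ≈ 0.0498.

0.0498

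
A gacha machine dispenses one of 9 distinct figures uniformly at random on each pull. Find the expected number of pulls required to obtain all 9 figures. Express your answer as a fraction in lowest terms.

After i distinct types are collected, each trial gives a new one with probability (9−i)/9, so the expected wait for the next new type is 9/(9−i).
E = 9/9 + 9/8 + 9/7 + 9/6 + 9/5 + 9/4 + 9/3 + 9/2 + 9/1 = 7129/280.

7129/280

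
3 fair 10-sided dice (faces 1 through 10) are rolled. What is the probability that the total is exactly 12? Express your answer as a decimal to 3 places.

0.055

There are 10^3 = 1000 equally likely outcomes.
The number of ordered 3-tuples from {1,…,10} summing to 12 is 55.
P(sum = 12) = 55/1000 = 11/200 ≈ 0.055.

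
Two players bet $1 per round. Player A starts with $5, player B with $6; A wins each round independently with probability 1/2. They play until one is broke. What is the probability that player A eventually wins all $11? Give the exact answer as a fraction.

5/11

With a fair step, P(i) = ½P(i−1) + ½P(i+1) with P(0)=0, P(11)=1 has the linear solution P(i) = i/11.
P(5) = 5/11.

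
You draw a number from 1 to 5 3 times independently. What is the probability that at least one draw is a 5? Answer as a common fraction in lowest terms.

61/125

P(no draw is a 5) = (4/5)^3 = 64/125.
P(at least one) = 1 − 64/125 = 61/125.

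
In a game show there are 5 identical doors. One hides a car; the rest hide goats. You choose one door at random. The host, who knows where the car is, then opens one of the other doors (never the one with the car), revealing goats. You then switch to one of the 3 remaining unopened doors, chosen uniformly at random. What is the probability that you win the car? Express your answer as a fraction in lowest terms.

Your original door holds the car with probability 1/5, so the other 4 collectively hold it with probability 4/5.
The host can always find an empty door to open, so this doesn't change that 4/5; it is now spread over the 3 remaining unopened doors.
P(win by switching) = (4/5) · (1/3) = 4/15.

4/15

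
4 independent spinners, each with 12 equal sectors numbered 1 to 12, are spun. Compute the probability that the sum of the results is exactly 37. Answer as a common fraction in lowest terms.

There are 12^4 = 20736 equally likely outcomes.
The number of ordered 4-tuples from {1,…,12} summing to 37 is 364.
P(sum = 37) = 364/20736 = 91/5184.

91/5184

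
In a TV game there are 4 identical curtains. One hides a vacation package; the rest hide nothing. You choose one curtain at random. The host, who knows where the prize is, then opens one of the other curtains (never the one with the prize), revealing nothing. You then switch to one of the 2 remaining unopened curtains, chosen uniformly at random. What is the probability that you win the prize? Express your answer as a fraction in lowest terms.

Your original curtain holds the prize with probability 1/4, so the other 3 collectively hold it with probability 3/4.
The host can always find an empty curtain to open, so this doesn't change that 3/4; it is now spread over the 2 remaining unopened curtains.
P(win by switching) = (3/4) · (1/2) = 3/8.

3/8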